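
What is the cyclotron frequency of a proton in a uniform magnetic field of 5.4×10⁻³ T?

f = |q|B/(2πm).
f = (1.602×10⁻¹⁹)(5.4×10⁻³)/(2π·1.673×10⁻²⁷) ≈ 8.2×10⁴ Hz.

f ≈ 8.2×10⁴ Hz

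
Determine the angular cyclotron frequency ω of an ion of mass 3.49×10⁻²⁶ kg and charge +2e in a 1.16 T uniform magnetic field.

ω = |q|B/m.
ω = (3.204×10⁻¹⁹)(1.16)/3.49×10⁻²⁶ ≈ 1.06×10⁷ rad/s.

ω ≈ 1.06×10⁷ rad/s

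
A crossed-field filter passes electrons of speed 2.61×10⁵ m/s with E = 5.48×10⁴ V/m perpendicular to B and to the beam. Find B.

B = 0.210 T

Balance of forces in the selector: qE = qvB ⇒ B = E/v.
B = 5.48×10⁴/2.61×10⁵ = 0.210 T.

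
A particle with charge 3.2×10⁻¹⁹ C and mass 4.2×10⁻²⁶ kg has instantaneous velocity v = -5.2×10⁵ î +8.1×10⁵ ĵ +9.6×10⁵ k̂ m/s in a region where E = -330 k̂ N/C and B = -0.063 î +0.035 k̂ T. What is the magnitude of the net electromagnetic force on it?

|F| ≈ 2.30×10⁻¹⁴ N

v×B = (2.84×10⁴, -4.23×10⁴, 5.10×10⁴) N/C.
E + v×B = (2.84×10⁴, -4.23×10⁴, 5.07×10⁴) N/C.
F = q(E + v×B) = (3.2×10⁻¹⁹ C)·(2.84×10⁴, -4.23×10⁴, 5.07×10⁴) = (9.07×10⁻¹⁵, -1.35×10⁻¹⁴, 1.62×10⁻¹⁴) N.
|F| = 2.30×10⁻¹⁴ N.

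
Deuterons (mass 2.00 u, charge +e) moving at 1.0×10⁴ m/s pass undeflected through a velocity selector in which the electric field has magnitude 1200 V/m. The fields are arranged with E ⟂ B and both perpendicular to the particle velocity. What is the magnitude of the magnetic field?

Balance of forces in the selector: qE = qvB ⇒ B = E/v.
B = 1200/1.0×10⁴ = 0.12 T.

B = 0.12 T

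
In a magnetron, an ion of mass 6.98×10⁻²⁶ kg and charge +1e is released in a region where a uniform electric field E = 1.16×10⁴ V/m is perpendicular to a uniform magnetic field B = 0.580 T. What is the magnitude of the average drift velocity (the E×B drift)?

The steady drift has the magnetic force balancing the electric force, so v_d = E/B.
v_d = 1.16×10⁴/0.580 = 2.00×10⁴ m/s.

v_d ≈ 2.00×10⁴ m/s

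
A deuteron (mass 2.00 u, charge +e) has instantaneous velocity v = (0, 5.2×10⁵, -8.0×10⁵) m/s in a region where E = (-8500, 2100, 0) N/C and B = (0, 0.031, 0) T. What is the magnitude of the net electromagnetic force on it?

v×B = (2.48×10⁴, 0, 0) N/C.
E + v×B = (1.63×10⁴, 2100, 0) N/C.
F = q(E + v×B) = (1.602×10⁻¹⁹ C)·(1.63×10⁴, 2100, 0) = (2.61×10⁻¹⁵, 3.36×10⁻¹⁶, 0) N.
|F| = 2.63×10⁻¹⁵ N.

|F| ≈ 2.63×10⁻¹⁵ N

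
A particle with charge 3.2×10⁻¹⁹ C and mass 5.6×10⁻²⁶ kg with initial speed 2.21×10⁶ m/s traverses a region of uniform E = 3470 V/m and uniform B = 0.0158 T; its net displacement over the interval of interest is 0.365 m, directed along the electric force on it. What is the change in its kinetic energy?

ΔKE ≈ 4.05×10⁻¹⁶ J

The magnetic force is always ⟂ v and does no work; only the electric force changes KE.
ΔKE = F_E · d = |q|E d = (3.2×10⁻¹⁹)(3470)(0.365) ≈ 4.05×10⁻¹⁶ J.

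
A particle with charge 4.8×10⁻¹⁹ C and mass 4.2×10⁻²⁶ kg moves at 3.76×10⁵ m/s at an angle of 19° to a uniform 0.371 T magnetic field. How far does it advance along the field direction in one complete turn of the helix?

v∥ = v cosθ = 3.76×10⁵·cos19° ≈ 3.555×10⁵ m/s.
T = 2πm/(|q|B) = 2π(4.2×10⁻²⁶)/((4.8×10⁻¹⁹)(0.371)) ≈ 1.482×10⁻⁶ s.
pitch = v∥ T = (3.555×10⁵)(1.482×10⁻⁶) ≈ 0.527 m.

p ≈ 0.527 m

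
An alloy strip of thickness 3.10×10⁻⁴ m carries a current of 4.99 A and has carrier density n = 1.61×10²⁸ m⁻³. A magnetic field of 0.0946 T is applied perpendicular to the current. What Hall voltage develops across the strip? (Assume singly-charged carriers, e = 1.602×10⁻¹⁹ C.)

V_H ≈ 5.90×10⁻⁷ V

V_H = IB/(n e t).
V_H = (4.99)(0.0946)/((1.61×10²⁸)(1.602×10⁻¹⁹)(3.10×10⁻⁴)) ≈ 5.90×10⁻⁷ V.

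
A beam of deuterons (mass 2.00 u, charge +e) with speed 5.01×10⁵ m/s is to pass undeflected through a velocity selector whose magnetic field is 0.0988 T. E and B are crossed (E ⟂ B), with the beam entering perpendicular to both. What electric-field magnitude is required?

E = 4.95×10⁴ V/m

For straight-line motion qE = qvB, so E = vB.
E = 5.01×10⁵ × 0.0988 = 4.95×10⁴ V/m.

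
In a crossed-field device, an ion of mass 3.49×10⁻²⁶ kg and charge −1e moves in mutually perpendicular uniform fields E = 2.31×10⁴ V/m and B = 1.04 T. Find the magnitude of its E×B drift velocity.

The E×B drift speed is v_d = E/B.
v_d = 2.31×10⁴/1.04 = 2.22×10⁴ m/s.

v_d ≈ 2.22×10⁴ m/s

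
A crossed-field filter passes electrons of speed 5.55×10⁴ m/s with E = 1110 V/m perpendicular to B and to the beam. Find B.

Balance of forces in the selector: qE = qvB ⇒ B = E/v.
B = 1110/5.55×10⁴ = 0.0200 T.

B = 0.0200 T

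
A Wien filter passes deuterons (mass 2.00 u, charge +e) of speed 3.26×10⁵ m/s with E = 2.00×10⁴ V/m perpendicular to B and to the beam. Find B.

B = 0.0613 T

Balance of forces in the selector: qE = qvB ⇒ B = E/v.
B = 2.00×10⁴/3.26×10⁵ = 0.0613 T.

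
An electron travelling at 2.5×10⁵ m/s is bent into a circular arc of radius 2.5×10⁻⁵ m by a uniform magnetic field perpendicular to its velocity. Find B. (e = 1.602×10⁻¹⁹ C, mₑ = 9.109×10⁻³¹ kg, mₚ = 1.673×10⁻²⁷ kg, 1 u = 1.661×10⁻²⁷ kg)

B ≈ 0.057 T

From |q|vB = mv²/r, B = mv/(|q|r).
B = (9.109×10⁻³¹)(2.5×10⁵)/((1.602×10⁻¹⁹)(2.5×10⁻⁵)) ≈ 0.057 T.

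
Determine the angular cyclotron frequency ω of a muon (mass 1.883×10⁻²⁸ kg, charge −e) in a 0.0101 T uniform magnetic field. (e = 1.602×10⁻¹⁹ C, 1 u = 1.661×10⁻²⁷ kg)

ω = |q|B/m.
ω = (1.602×10⁻¹⁹)(0.0101)/1.883×10⁻²⁸ ≈ 8.59×10⁶ rad/s.

ω ≈ 8.59×10⁶ rad/s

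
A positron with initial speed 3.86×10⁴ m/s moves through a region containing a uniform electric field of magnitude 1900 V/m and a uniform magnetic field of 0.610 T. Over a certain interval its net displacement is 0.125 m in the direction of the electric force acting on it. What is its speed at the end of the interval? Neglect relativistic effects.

B does no work; ΔKE = |q|E d.
½mv_f² = ½mv₀² + |q|Ed = ½(9.109×10⁻³¹)(3.86×10⁴)² + (1.602×10⁻¹⁹)(1900)(0.125) ≈ 6.786×10⁻²² J + 3.805×10⁻¹⁷ J ≈ 3.805×10⁻¹⁷ J.
v_f = √(2·3.805×10⁻¹⁷/9.109×10⁻³¹) ≈ 9.14×10⁶ m/s.

v_f ≈ 9.14×10⁶ m/s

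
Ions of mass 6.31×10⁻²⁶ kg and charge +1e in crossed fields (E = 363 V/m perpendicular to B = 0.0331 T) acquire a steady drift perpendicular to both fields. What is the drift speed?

v_d ≈ 1.10×10⁴ m/s

The E×B drift speed is v_d = E/B.
v_d = 363/0.0331 = 1.10×10⁴ m/s.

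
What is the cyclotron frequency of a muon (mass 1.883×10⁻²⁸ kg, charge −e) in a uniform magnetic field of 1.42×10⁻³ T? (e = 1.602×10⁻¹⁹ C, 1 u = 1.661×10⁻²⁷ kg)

f = |q|B/(2πm).
f = (1.602×10⁻¹⁹)(1.42×10⁻³)/(2π·1.883×10⁻²⁸) ≈ 1.92×10⁵ Hz.

f ≈ 1.92×10⁵ Hz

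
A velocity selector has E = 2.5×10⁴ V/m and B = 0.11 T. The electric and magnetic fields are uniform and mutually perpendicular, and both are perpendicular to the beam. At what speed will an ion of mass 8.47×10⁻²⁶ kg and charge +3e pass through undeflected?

v = 2.3×10⁵ m/s

Zero net Lorentz force requires |qE| = |q v×B|, i.e. E = vB.
v = E/B = 2.5×10⁴/0.11 = 2.3×10⁵ m/s.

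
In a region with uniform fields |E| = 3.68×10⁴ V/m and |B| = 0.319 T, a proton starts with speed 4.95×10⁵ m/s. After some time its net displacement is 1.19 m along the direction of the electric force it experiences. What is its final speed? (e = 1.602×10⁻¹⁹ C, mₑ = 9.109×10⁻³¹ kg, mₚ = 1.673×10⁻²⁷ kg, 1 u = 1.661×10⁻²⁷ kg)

B does no work; ΔKE = |q|E d.
½mv_f² = ½mv₀² + |q|Ed = ½(1.673×10⁻²⁷)(4.95×10⁵)² + (1.602×10⁻¹⁹)(3.68×10⁴)(1.19) ≈ 2.050×10⁻¹⁶ J + 7.015×10⁻¹⁵ J ≈ 7.220×10⁻¹⁵ J.
v_f = √(2·7.220×10⁻¹⁵/1.673×10⁻²⁷) ≈ 2.94×10⁶ m/s.

v_f ≈ 2.94×10⁶ m/s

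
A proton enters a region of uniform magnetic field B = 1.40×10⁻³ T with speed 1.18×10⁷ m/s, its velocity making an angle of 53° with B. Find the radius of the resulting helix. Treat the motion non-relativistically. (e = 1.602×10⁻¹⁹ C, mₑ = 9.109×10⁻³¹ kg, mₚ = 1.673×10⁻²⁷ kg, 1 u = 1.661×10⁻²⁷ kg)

v⊥ = v sinθ = 1.18×10⁷·sin53° ≈ 9.424×10⁶ m/s.
r = m v⊥/(|q|B) = (1.673×10⁻²⁷)(9.424×10⁶)/((1.602×10⁻¹⁹)(1.40×10⁻³)) ≈ 70.3 m.

r ≈ 70.3 m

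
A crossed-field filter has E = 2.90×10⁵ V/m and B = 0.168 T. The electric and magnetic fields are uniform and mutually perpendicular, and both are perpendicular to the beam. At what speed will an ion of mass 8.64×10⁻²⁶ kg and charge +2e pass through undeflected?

Straight-line motion ⇒ electric and magnetic forces cancel, so E = vB.
v = E/B = 2.90×10⁵/0.168 = 1.73×10⁶ m/s.

v = 1.73×10⁶ m/s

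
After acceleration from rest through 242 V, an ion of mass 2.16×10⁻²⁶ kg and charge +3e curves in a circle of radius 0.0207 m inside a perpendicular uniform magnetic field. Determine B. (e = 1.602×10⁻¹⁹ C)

B ≈ 0.225 T

v = √(2|q|V/m) = √(2·4.806×10⁻¹⁹·242/2.16×10⁻²⁶) ≈ 1.038×10⁵ m/s.
B = mv/(|q|r) = (2.16×10⁻²⁶)(1.038×10⁵)/((4.806×10⁻¹⁹)(0.0207)) ≈ 0.225 T.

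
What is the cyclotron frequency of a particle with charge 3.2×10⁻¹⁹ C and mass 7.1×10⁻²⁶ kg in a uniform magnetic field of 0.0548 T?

f = |q|B/(2πm).
f = (3.2×10⁻¹⁹)(0.0548)/(2π·7.1×10⁻²⁶) ≈ 3.93×10⁴ Hz.

f ≈ 3.93×10⁴ Hz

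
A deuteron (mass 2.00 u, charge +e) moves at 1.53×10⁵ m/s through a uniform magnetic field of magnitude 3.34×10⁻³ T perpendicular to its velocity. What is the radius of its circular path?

The magnetic force provides the centripetal force: |q|vB = mv²/r.
r = mv/(|q|B) = (3.322×10⁻²⁷)(1.53×10⁵)/((1.602×10⁻¹⁹)(3.34×10⁻³)) ≈ 0.950 m.

r ≈ 0.950 m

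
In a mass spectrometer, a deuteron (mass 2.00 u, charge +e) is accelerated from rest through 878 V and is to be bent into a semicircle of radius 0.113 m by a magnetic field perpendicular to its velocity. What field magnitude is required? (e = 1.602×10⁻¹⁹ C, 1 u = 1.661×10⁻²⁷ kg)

B ≈ 0.0534 T

v = √(2|q|V/m) = √(2·1.602×10⁻¹⁹·878/3.322×10⁻²⁷) ≈ 2.910×10⁵ m/s.
B = mv/(|q|r) = (3.322×10⁻²⁷)(2.910×10⁵)/((1.602×10⁻¹⁹)(0.113)) ≈ 0.0534 T.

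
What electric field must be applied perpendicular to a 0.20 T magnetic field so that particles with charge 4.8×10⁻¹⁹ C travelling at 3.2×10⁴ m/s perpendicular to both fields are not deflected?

For straight-line motion qE = qvB, so E = vB.
E = 3.2×10⁴ × 0.20 = 6400 V/m.

E = 6400 V/m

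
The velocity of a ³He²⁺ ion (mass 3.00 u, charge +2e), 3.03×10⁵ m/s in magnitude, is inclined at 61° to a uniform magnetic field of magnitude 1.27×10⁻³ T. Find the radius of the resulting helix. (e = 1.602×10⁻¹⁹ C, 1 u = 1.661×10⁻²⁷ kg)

r ≈ 3.25 m

v⊥ = v sinθ = 3.03×10⁵·sin61° ≈ 2.650×10⁵ m/s.
r = m v⊥/(|q|B) = (4.983×10⁻²⁷)(2.650×10⁵)/((3.204×10⁻¹⁹)(1.27×10⁻³)) ≈ 3.25 m.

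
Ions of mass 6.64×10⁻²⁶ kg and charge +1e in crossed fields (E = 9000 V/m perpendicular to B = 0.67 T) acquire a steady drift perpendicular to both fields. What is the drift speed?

v_d ≈ 1.3×10⁴ m/s

The E×B drift speed is v_d = E/B.
v_d = 9000/0.67 = 1.3×10⁴ m/s.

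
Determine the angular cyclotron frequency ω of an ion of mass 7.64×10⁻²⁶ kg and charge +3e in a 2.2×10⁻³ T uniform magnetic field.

ω ≈ 1.4×10⁴ rad/s

ω = |q|B/m.
ω = (4.806×10⁻¹⁹)(2.2×10⁻³)/7.64×10⁻²⁶ ≈ 1.4×10⁴ rad/s.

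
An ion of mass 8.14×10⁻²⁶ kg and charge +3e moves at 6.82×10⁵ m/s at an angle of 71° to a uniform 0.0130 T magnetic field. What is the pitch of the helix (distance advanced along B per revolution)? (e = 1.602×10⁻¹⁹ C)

p ≈ 18.2 m

v∥ = v cosθ = 6.82×10⁵·cos71° ≈ 2.220×10⁵ m/s.
T = 2πm/(|q|B) = 2π(8.14×10⁻²⁶)/((4.806×10⁻¹⁹)(0.0130)) ≈ 8.186×10⁻⁵ s.
pitch = v∥ T = (2.220×10⁵)(8.186×10⁻⁵) ≈ 18.2 m.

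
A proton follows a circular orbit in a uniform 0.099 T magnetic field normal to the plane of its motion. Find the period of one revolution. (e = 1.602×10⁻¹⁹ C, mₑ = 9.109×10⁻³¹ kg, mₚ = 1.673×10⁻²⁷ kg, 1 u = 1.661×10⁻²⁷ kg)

T ≈ 6.6×10⁻⁷ s

The cyclotron period depends only on m, q, B: T = 2πm/(|q|B).
T = 2π(1.673×10⁻²⁷)/((1.602×10⁻¹⁹)(0.099)) ≈ 6.6×10⁻⁷ s.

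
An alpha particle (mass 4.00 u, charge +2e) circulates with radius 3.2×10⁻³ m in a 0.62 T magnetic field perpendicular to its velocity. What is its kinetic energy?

v = |q|Br/m, then KE = ½mv² = (qBr)²/(2m).
v = (3.204×10⁻¹⁹)(0.62)(3.2×10⁻³)/6.644×10⁻²⁷ ≈ 9.568×10⁴ m/s.
KE = ½(6.644×10⁻²⁷)(9.568×10⁴)² ≈ 3.0×10⁻¹⁷ J.

KE ≈ 3.0×10⁻¹⁷ J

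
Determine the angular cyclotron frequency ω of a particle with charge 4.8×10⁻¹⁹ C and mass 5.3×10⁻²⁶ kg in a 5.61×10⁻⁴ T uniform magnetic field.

ω ≈ 5080 rad/s

ω = |q|B/m.
ω = (4.8×10⁻¹⁹)(5.61×10⁻⁴)/5.3×10⁻²⁶ ≈ 5080 rad/s.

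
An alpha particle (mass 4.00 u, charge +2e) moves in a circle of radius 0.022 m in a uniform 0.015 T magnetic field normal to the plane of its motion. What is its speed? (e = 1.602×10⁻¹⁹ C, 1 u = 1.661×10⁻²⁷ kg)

v ≈ 1.6×10⁴ m/s

From |q|vB = mv²/r, v = |q|Br/m.
v = (3.204×10⁻¹⁹)(0.015)(0.022)/6.644×10⁻²⁷ ≈ 1.6×10⁴ m/s.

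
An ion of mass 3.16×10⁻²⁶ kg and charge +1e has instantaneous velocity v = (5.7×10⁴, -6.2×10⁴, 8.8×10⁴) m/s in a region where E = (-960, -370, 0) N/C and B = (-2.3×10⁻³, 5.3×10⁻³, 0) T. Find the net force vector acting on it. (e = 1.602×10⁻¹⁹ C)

F ≈ (-2.29×10⁻¹⁶, -9.17×10⁻¹⁷, 2.56×10⁻¹⁷) N

v×B = (-466, -202, 160) N/C.
E + v×B = (-1430, -572, 160) N/C.
F = q(E + v×B) = (1.602×10⁻¹⁹ C)·(-1430, -572, 160) = (-2.29×10⁻¹⁶, -9.17×10⁻¹⁷, 2.56×10⁻¹⁷) N.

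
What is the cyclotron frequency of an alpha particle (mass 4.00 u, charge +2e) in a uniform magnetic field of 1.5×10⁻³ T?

f ≈ 1.2×10⁴ Hz

f = |q|B/(2πm).
f = (3.204×10⁻¹⁹)(1.5×10⁻³)/(2π·6.644×10⁻²⁷) ≈ 1.2×10⁴ Hz.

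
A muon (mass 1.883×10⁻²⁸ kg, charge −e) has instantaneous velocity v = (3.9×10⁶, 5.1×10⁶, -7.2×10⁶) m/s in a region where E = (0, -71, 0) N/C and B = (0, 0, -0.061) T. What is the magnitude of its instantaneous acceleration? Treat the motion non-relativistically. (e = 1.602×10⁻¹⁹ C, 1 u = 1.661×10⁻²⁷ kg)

|a| ≈ 3.33×10¹⁴ m/s²

v×B = (-3.11×10⁵, 2.38×10⁵, 0) N/C.
E + v×B = (-3.11×10⁵, 2.38×10⁵, 0) N/C.
F = q(E + v×B) = (−1.602×10⁻¹⁹ C)·(-3.11×10⁵, 2.38×10⁵, 0) = (4.98×10⁻¹⁴, -3.81×10⁻¹⁴, 0) N.
|a| = |F|/m = 6.273×10⁻¹⁴/1.883×10⁻²⁸ ≈ 3.33×10¹⁴ m/s².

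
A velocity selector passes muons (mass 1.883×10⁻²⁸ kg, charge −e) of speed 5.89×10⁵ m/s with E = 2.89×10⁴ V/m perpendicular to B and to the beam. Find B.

Balance of forces in the selector: qE = qvB ⇒ B = E/v.
B = 2.89×10⁴/5.89×10⁵ = 0.0491 T.

B = 0.0491 T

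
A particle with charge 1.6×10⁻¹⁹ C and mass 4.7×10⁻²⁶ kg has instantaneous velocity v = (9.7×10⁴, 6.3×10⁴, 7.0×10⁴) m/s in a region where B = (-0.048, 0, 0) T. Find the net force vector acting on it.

F ≈ (0, -5.38×10⁻¹⁶, 4.84×10⁻¹⁶) N

v×B = (0, -3360, 3020) N/C.
F = q v×B = (1.6×10⁻¹⁹ C)·(0, -3360, 3020) = (0, -5.38×10⁻¹⁶, 4.84×10⁻¹⁶) N.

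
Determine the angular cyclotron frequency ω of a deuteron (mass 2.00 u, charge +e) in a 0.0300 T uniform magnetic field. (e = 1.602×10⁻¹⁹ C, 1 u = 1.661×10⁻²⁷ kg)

ω = |q|B/m.
ω = (1.602×10⁻¹⁹)(0.0300)/3.322×10⁻²⁷ ≈ 1.45×10⁶ rad/s.

ω ≈ 1.45×10⁶ rad/s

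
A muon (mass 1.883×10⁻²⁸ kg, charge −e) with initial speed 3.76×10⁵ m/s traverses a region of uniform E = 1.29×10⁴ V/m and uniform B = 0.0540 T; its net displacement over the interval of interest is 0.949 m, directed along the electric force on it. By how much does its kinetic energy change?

ΔKE ≈ 1.96×10⁻¹⁵ J

The magnetic force is always ⟂ v and does no work; only the electric force changes KE.
ΔKE = F_E · d = |q|E d = (1.602×10⁻¹⁹)(1.29×10⁴)(0.949) ≈ 1.96×10⁻¹⁵ J.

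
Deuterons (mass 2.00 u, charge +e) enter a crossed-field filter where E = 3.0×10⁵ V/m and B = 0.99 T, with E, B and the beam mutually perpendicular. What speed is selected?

v = 3.0×10⁵ m/s

Straight-line motion ⇒ electric and magnetic forces cancel, so E = vB.
v = E/B = 3.0×10⁵/0.99 = 3.0×10⁵ m/s.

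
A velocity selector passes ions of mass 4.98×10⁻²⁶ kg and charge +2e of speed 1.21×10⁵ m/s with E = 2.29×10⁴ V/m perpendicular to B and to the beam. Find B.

Balance of forces in the selector: qE = qvB ⇒ B = E/v.
B = 2.29×10⁴/1.21×10⁵ = 0.189 T.

B = 0.189 T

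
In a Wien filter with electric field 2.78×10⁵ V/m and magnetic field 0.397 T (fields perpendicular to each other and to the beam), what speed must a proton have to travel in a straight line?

Straight-line motion ⇒ electric and magnetic forces cancel, so E = vB.
v = E/B = 2.78×10⁵/0.397 = 7.00×10⁵ m/s.

v = 7.00×10⁵ m/s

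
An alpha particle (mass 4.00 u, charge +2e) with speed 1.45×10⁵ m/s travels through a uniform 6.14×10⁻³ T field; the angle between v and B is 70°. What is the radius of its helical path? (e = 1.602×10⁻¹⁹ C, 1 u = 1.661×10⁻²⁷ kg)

v⊥ = v sinθ = 1.45×10⁵·sin70° ≈ 1.363×10⁵ m/s.
r = m v⊥/(|q|B) = (6.644×10⁻²⁷)(1.363×10⁵)/((3.204×10⁻¹⁹)(6.14×10⁻³)) ≈ 0.460 m.

r ≈ 0.460 m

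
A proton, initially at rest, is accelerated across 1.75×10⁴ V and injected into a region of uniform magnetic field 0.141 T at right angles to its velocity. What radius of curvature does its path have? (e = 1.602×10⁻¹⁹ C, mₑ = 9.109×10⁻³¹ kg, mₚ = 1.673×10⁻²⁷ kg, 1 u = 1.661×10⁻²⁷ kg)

r ≈ 0.136 m

Acceleration: |q|V = ½mv² ⇒ v = √(2|q|V/m) = √(2·1.602×10⁻¹⁹·1.75×10⁴/1.673×10⁻²⁷) ≈ 1.831×10⁶ m/s.
In the field: r = mv/(|q|B) = (1.673×10⁻²⁷)(1.831×10⁶)/((1.602×10⁻¹⁹)(0.141)) ≈ 0.136 m.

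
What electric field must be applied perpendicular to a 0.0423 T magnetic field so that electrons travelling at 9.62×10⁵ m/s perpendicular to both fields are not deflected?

E = 4.07×10⁴ V/m

For straight-line motion qE = qvB, so E = vB.
E = 9.62×10⁵ × 0.0423 = 4.07×10⁴ V/m.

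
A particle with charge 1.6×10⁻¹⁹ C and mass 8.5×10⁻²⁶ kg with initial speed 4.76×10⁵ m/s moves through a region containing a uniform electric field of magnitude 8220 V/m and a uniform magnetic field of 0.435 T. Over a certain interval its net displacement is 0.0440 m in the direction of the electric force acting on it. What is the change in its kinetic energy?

The magnetic force is always ⟂ v and does no work; only the electric force changes KE.
ΔKE = F_E · d = |q|E d = (1.6×10⁻¹⁹)(8220)(0.0440) ≈ 5.79×10⁻¹⁷ J.

ΔKE ≈ 5.79×10⁻¹⁷ J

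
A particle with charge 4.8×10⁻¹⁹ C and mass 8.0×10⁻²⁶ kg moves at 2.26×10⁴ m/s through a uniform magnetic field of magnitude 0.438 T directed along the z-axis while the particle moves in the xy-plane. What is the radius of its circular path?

r ≈ 8.60×10⁻³ m

The magnetic force provides the centripetal force: |q|vB = mv²/r.
r = mv/(|q|B) = (8.0×10⁻²⁶)(2.26×10⁴)/((4.8×10⁻¹⁹)(0.438)) ≈ 8.60×10⁻³ m.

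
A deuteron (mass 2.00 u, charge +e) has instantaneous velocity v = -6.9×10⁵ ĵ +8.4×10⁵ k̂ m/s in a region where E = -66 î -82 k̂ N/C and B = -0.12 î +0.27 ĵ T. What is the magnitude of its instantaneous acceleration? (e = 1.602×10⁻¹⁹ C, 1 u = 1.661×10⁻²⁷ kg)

v×B = (-2.27×10⁵, -1.01×10⁵, -8.28×10⁴) N/C.
E + v×B = (-2.27×10⁵, -1.01×10⁵, -8.29×10⁴) N/C.
F = q(E + v×B) = (1.602×10⁻¹⁹ C)·(-2.27×10⁵, -1.01×10⁵, -8.29×10⁴) = (-3.63×10⁻¹⁴, -1.61×10⁻¹⁴, -1.33×10⁻¹⁴) N.
|a| = |F|/m = 4.193×10⁻¹⁴/3.322×10⁻²⁷ ≈ 1.26×10¹³ m/s².

|a| ≈ 1.26×10¹³ m/s²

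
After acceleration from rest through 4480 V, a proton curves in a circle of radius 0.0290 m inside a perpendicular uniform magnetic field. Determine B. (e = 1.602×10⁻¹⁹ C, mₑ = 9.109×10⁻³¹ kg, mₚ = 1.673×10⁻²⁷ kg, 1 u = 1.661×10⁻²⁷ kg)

B ≈ 0.334 T

v = √(2|q|V/m) = √(2·1.602×10⁻¹⁹·4480/1.673×10⁻²⁷) ≈ 9.263×10⁵ m/s.
B = mv/(|q|r) = (1.673×10⁻²⁷)(9.263×10⁵)/((1.602×10⁻¹⁹)(0.0290)) ≈ 0.334 T.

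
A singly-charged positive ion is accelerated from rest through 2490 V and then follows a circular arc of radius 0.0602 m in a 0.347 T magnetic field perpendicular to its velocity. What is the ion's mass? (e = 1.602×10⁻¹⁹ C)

m ≈ 1.40×10⁻²⁶ kg

Combine |q|V = ½mv² and r = mv/(|q|B): eliminate v to get m = qB²r²/(2V).
m = (1.602×10⁻¹⁹)(0.347)²(0.0602)²/(2·2490) ≈ 1.40×10⁻²⁶ kg.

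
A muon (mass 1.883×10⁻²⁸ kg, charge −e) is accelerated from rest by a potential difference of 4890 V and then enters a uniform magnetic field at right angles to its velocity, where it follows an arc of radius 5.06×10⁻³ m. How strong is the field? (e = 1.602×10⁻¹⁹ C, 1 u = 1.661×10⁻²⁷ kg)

B ≈ 0.670 T

v = √(2|q|V/m) = √(2·1.602×10⁻¹⁹·4890/1.883×10⁻²⁸) ≈ 2.885×10⁶ m/s.
B = mv/(|q|r) = (1.883×10⁻²⁸)(2.885×10⁶)/((1.602×10⁻¹⁹)(5.06×10⁻³)) ≈ 0.670 T.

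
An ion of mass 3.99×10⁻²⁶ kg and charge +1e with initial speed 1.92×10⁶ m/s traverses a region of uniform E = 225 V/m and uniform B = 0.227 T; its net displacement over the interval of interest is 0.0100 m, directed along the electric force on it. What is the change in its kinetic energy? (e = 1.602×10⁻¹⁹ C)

The magnetic force is always ⟂ v and does no work; only the electric force changes KE.
ΔKE = F_E · d = |q|E d = (1.602×10⁻¹⁹)(225)(0.0100) ≈ 3.60×10⁻¹⁹ J.

ΔKE ≈ 3.60×10⁻¹⁹ J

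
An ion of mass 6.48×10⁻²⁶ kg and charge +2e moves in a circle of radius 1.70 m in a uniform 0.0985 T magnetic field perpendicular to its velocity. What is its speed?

From |q|vB = mv²/r, v = |q|Br/m.
v = (3.204×10⁻¹⁹)(0.0985)(1.70)/6.48×10⁻²⁶ ≈ 8.28×10⁵ m/s.

v ≈ 8.28×10⁵ m/s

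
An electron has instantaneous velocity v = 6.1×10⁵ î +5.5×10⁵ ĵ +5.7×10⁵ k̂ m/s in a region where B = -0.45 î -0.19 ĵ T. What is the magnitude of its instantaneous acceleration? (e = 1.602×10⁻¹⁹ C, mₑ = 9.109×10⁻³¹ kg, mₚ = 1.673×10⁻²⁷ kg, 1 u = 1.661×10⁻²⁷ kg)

v×B = (1.08×10⁵, -2.56×10⁵, 1.32×10⁵) N/C.
F = q v×B = (−1.602×10⁻¹⁹ C)·(1.08×10⁵, -2.56×10⁵, 1.32×10⁵) = (-1.73×10⁻¹⁴, 4.11×10⁻¹⁴, -2.11×10⁻¹⁴) N.
|a| = |F|/m = 4.934×10⁻¹⁴/9.109×10⁻³¹ ≈ 5.42×10¹⁶ m/s².

|a| ≈ 5.42×10¹⁶ m/s²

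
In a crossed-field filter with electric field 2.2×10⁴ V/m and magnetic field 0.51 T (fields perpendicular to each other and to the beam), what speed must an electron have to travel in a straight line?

v = 4.3×10⁴ m/s

Zero net Lorentz force requires |qE| = |q v×B|, i.e. E = vB.
v = E/B = 2.2×10⁴/0.51 = 4.3×10⁴ m/s.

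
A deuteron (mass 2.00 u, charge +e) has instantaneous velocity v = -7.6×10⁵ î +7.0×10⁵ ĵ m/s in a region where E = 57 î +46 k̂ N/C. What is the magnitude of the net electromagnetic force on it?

Only an electric field acts, so F = qE = (1.602×10⁻¹⁹ C)·(57.0, 0, 46.0) = (9.13×10⁻¹⁸, 0, 7.37×10⁻¹⁸) N.
|F| = 1.17×10⁻¹⁷ N.

|F| ≈ 1.17×10⁻¹⁷ N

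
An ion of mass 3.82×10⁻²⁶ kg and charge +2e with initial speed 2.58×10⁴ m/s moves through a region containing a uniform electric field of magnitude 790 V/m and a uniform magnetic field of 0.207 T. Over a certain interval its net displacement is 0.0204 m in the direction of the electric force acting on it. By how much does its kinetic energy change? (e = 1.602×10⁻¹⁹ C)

The magnetic force is always ⟂ v and does no work; only the electric force changes KE.
ΔKE = F_E · d = |q|E d = (3.204×10⁻¹⁹)(790)(0.0204) ≈ 5.16×10⁻¹⁸ J.

ΔKE ≈ 5.16×10⁻¹⁸ J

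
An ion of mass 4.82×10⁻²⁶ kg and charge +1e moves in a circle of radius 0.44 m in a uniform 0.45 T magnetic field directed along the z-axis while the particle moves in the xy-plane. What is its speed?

v ≈ 6.6×10⁵ m/s

From |q|vB = mv²/r, v = |q|Br/m.
v = (1.602×10⁻¹⁹)(0.45)(0.44)/4.82×10⁻²⁶ ≈ 6.6×10⁵ m/s.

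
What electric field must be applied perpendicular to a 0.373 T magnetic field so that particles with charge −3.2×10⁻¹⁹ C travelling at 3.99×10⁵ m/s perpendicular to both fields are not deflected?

For straight-line motion qE = qvB, so E = vB.
E = 3.99×10⁵ × 0.373 = 1.49×10⁵ V/m.

E = 1.49×10⁵ V/m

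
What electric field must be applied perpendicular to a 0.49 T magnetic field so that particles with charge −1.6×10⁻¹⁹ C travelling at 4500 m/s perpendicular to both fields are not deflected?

E = 2200 V/m

For straight-line motion qE = qvB, so E = vB.
E = 4500 × 0.49 = 2200 V/m.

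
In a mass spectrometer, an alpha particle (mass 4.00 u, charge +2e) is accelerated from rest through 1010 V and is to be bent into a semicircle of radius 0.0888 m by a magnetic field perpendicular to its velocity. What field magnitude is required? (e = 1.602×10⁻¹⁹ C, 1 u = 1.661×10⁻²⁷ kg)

v = √(2|q|V/m) = √(2·3.204×10⁻¹⁹·1010/6.644×10⁻²⁷) ≈ 3.121×10⁵ m/s.
B = mv/(|q|r) = (6.644×10⁻²⁷)(3.121×10⁵)/((3.204×10⁻¹⁹)(0.0888)) ≈ 0.0729 T.

B ≈ 0.0729 T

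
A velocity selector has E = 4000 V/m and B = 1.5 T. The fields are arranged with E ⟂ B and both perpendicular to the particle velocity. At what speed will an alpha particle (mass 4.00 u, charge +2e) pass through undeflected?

Straight-line motion ⇒ electric and magnetic forces cancel, so E = vB.
v = E/B = 4000/1.5 = 2700 m/s.

v = 2700 m/s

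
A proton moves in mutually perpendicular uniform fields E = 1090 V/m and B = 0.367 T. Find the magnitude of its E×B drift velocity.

The steady drift has the magnetic force balancing the electric force, so v_d = E/B.
v_d = 1090/0.367 = 2970 m/s.

v_d ≈ 2970 m/s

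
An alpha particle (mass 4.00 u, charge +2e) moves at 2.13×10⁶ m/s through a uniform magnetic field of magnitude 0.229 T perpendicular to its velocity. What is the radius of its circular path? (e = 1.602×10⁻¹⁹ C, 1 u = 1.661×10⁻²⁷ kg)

r ≈ 0.193 m

The magnetic force provides the centripetal force: |q|vB = mv²/r.
r = mv/(|q|B) = (6.644×10⁻²⁷)(2.13×10⁶)/((3.204×10⁻¹⁹)(0.229)) ≈ 0.193 m.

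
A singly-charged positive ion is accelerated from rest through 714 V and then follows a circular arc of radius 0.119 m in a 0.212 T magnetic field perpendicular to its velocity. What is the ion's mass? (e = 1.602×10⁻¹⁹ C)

m ≈ 7.14×10⁻²⁶ kg

Combine |q|V = ½mv² and r = mv/(|q|B): eliminate v to get m = qB²r²/(2V).
m = (1.602×10⁻¹⁹)(0.212)²(0.119)²/(2·714) ≈ 7.14×10⁻²⁶ kg.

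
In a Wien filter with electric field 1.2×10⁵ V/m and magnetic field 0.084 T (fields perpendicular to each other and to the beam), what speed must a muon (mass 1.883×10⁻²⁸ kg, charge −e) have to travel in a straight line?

Straight-line motion ⇒ electric and magnetic forces cancel, so E = vB.
v = E/B = 1.2×10⁵/0.084 = 1.4×10⁶ m/s.

v = 1.4×10⁶ m/s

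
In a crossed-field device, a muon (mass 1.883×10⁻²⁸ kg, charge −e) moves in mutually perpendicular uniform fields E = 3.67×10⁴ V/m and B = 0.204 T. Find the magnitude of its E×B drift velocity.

The steady drift has the magnetic force balancing the electric force, so v_d = E/B.
v_d = 3.67×10⁴/0.204 = 1.80×10⁵ m/s.

v_d ≈ 1.80×10⁵ m/s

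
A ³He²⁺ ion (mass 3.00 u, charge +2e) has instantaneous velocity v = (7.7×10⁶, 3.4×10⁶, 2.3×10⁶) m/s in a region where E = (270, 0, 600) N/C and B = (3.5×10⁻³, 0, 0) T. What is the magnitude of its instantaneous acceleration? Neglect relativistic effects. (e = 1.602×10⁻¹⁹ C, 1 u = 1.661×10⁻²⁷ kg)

|a| ≈ 8.92×10¹¹ m/s²

v×B = (0, 8050, -1.19×10⁴) N/C.
E + v×B = (270, 8050, -1.13×10⁴) N/C.
F = q(E + v×B) = (3.204×10⁻¹⁹ C)·(270, 8050, -1.13×10⁴) = (8.65×10⁻¹⁷, 2.58×10⁻¹⁵, -3.62×10⁻¹⁵) N.
|a| = |F|/m = 4.446×10⁻¹⁵/4.983×10⁻²⁷ ≈ 8.92×10¹¹ m/s².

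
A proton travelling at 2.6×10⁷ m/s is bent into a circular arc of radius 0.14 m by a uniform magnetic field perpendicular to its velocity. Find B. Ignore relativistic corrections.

From |q|vB = mv²/r, B = mv/(|q|r).
B = (1.673×10⁻²⁷)(2.6×10⁷)/((1.602×10⁻¹⁹)(0.14)) ≈ 1.9 T.

B ≈ 1.9 T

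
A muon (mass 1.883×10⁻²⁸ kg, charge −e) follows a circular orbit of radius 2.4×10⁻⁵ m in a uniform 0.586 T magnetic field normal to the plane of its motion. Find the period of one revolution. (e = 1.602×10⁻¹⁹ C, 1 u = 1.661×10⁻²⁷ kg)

T ≈ 1.26×10⁻⁸ s

The cyclotron period depends only on m, q, B: T = 2πm/(|q|B).
T = 2π(1.883×10⁻²⁸)/((1.602×10⁻¹⁹)(0.586)) ≈ 1.26×10⁻⁸ s.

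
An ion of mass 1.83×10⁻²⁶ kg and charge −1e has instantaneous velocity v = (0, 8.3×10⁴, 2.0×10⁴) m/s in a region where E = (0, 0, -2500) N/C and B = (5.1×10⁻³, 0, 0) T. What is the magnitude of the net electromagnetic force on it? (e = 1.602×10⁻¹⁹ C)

v×B = (0, 102, -423) N/C.
E + v×B = (0, 102, -2920) N/C.
F = q(E + v×B) = (−1.602×10⁻¹⁹ C)·(0, 102, -2920) = (0, -1.63×10⁻¹⁷, 4.68×10⁻¹⁶) N.
|F| = 4.69×10⁻¹⁶ N.

|F| ≈ 4.69×10⁻¹⁶ N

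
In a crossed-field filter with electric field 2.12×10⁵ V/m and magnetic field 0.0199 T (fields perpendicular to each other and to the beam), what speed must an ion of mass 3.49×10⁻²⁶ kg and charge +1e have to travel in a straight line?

Zero net Lorentz force requires |qE| = |q v×B|, i.e. E = vB.
v = E/B = 2.12×10⁵/0.0199 = 1.07×10⁷ m/s.

v = 1.07×10⁷ m/s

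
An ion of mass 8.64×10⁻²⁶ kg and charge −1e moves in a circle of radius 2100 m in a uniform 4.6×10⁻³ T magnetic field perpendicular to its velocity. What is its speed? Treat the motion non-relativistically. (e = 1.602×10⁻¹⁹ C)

v ≈ 1.8×10⁷ m/s

From |q|vB = mv²/r, v = |q|Br/m.
v = (1.602×10⁻¹⁹)(4.6×10⁻³)(2100)/8.64×10⁻²⁶ ≈ 1.8×10⁷ m/s.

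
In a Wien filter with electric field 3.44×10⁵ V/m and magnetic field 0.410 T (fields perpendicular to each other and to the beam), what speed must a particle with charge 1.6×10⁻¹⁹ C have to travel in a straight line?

v = 8.39×10⁵ m/s

Zero net Lorentz force requires |qE| = |q v×B|, i.e. E = vB.
v = E/B = 3.44×10⁵/0.410 = 8.39×10⁵ m/s.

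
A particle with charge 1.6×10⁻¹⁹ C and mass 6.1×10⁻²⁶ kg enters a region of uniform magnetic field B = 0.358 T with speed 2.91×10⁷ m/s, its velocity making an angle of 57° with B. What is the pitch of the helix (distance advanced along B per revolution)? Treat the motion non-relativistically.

p ≈ 106 m

v∥ = v cosθ = 2.91×10⁷·cos57° ≈ 1.585×10⁷ m/s.
T = 2πm/(|q|B) = 2π(6.1×10⁻²⁶)/((1.6×10⁻¹⁹)(0.358)) ≈ 6.691×10⁻⁶ s.
pitch = v∥ T = (1.585×10⁷)(6.691×10⁻⁶) ≈ 106 m.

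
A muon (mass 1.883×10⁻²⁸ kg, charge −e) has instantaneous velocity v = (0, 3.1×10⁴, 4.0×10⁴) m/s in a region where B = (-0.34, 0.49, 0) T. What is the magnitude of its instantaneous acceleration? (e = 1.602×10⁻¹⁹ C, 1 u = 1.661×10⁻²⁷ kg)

v×B = (-1.96×10⁴, -1.36×10⁴, 1.05×10⁴) N/C.
F = q v×B = (−1.602×10⁻¹⁹ C)·(-1.96×10⁴, -1.36×10⁴, 1.05×10⁴) = (3.14×10⁻¹⁵, 2.18×10⁻¹⁵, -1.69×10⁻¹⁵) N.
|a| = |F|/m = 4.178×10⁻¹⁵/1.883×10⁻²⁸ ≈ 2.22×10¹³ m/s².

|a| ≈ 2.22×10¹³ m/s²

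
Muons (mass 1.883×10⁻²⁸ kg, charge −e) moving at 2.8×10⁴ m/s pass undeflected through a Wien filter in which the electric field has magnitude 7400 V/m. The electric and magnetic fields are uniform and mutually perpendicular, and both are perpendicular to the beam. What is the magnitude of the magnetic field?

B = 0.26 T

Balance of forces in the selector: qE = qvB ⇒ B = E/v.
B = 7400/2.8×10⁴ = 0.26 T.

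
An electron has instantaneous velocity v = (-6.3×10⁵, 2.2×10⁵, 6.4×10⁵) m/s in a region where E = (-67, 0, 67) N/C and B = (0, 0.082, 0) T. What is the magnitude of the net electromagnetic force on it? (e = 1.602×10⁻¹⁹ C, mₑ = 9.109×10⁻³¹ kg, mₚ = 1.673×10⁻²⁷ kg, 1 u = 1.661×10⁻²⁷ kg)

|F| ≈ 1.18×10⁻¹⁴ N

v×B = (-5.25×10⁴, 0, -5.17×10⁴) N/C.
E + v×B = (-5.25×10⁴, 0, -5.16×10⁴) N/C.
F = q(E + v×B) = (−1.602×10⁻¹⁹ C)·(-5.25×10⁴, 0, -5.16×10⁴) = (8.42×10⁻¹⁵, 0, 8.27×10⁻¹⁵) N.
|F| = 1.18×10⁻¹⁴ N.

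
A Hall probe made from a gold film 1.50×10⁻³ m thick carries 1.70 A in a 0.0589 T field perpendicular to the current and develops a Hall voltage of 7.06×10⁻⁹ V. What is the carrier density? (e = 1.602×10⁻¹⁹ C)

From V_H = IB/(n e t), n = IB/(V_H e t).
n = (1.70)(0.0589)/((7.06×10⁻⁹)(1.602×10⁻¹⁹)(1.50×10⁻³)) ≈ 5.90×10²⁸ m⁻³.

n ≈ 5.90×10²⁸ m⁻³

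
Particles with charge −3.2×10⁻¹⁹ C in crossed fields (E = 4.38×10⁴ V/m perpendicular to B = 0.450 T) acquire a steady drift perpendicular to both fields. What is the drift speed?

v_d ≈ 9.73×10⁴ m/s

The steady drift has the magnetic force balancing the electric force, so v_d = E/B.
v_d = 4.38×10⁴/0.450 = 9.73×10⁴ m/s.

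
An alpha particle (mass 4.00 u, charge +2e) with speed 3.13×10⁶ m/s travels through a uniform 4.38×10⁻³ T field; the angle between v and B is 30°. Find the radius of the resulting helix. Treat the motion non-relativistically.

v⊥ = v sinθ = 3.13×10⁶·sin30° ≈ 1.565×10⁶ m/s.
r = m v⊥/(|q|B) = (6.644×10⁻²⁷)(1.565×10⁶)/((3.204×10⁻¹⁹)(4.38×10⁻³)) ≈ 7.41 m.

r ≈ 7.41 m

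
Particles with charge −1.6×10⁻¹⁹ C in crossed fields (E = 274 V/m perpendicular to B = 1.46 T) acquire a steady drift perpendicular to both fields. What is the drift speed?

v_d ≈ 188 m/s

The E×B drift speed is v_d = E/B.
v_d = 274/1.46 = 188 m/s.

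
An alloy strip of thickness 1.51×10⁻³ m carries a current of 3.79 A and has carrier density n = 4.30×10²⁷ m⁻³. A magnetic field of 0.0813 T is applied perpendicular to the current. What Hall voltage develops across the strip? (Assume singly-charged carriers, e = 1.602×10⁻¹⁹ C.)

V_H ≈ 2.96×10⁻⁷ V

V_H = IB/(n e t).
V_H = (3.79)(0.0813)/((4.30×10²⁷)(1.602×10⁻¹⁹)(1.51×10⁻³)) ≈ 2.96×10⁻⁷ V.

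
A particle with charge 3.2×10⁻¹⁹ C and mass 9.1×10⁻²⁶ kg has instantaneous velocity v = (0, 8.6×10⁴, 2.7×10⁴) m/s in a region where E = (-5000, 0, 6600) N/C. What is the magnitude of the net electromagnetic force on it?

|F| ≈ 2.65×10⁻¹⁵ N

Only an electric field acts, so F = qE = (3.2×10⁻¹⁹ C)·(-5000, 0, 6600) = (-1.60×10⁻¹⁵, 0, 2.11×10⁻¹⁵) N.
|F| = 2.65×10⁻¹⁵ N.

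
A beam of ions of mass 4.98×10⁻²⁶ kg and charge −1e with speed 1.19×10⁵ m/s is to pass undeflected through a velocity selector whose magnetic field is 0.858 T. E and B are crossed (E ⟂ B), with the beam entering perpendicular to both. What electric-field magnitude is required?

E = 1.02×10⁵ V/m

For straight-line motion qE = qvB, so E = vB.
E = 1.19×10⁵ × 0.858 = 1.02×10⁵ V/m.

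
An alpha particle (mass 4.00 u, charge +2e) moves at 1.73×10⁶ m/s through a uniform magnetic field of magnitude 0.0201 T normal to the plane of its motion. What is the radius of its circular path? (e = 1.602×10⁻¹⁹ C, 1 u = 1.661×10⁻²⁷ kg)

r ≈ 1.78 m

The magnetic force provides the centripetal force: |q|vB = mv²/r.
r = mv/(|q|B) = (6.644×10⁻²⁷)(1.73×10⁶)/((3.204×10⁻¹⁹)(0.0201)) ≈ 1.78 m.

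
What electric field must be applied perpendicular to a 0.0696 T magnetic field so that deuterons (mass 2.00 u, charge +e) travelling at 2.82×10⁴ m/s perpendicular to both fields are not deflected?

E = 1960 V/m

For straight-line motion qE = qvB, so E = vB.
E = 2.82×10⁴ × 0.0696 = 1960 V/m.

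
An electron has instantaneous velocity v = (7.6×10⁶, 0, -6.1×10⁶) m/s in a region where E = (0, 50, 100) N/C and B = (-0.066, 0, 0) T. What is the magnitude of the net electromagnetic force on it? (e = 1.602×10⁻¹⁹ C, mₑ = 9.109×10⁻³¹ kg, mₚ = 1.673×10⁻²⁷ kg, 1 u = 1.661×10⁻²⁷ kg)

v×B = (0, 4.03×10⁵, 0) N/C.
E + v×B = (0, 4.03×10⁵, 100) N/C.
F = q(E + v×B) = (−1.602×10⁻¹⁹ C)·(0, 4.03×10⁵, 100) = (0, -6.45×10⁻¹⁴, -1.60×10⁻¹⁷) N.
|F| = 6.45×10⁻¹⁴ N.

|F| ≈ 6.45×10⁻¹⁴ N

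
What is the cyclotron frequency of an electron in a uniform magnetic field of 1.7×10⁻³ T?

f = |q|B/(2πm).
f = (1.602×10⁻¹⁹)(1.7×10⁻³)/(2π·9.109×10⁻³¹) ≈ 4.8×10⁷ Hz.

f ≈ 4.8×10⁷ Hz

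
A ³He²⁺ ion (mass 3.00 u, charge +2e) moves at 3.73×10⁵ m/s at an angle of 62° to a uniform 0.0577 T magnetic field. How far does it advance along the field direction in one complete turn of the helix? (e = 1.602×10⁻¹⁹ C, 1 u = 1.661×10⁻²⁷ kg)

v∥ = v cosθ = 3.73×10⁵·cos62° ≈ 1.751×10⁵ m/s.
T = 2πm/(|q|B) = 2π(4.983×10⁻²⁷)/((3.204×10⁻¹⁹)(0.0577)) ≈ 1.694×10⁻⁶ s.
pitch = v∥ T = (1.751×10⁵)(1.694×10⁻⁶) ≈ 0.297 m.

p ≈ 0.297 m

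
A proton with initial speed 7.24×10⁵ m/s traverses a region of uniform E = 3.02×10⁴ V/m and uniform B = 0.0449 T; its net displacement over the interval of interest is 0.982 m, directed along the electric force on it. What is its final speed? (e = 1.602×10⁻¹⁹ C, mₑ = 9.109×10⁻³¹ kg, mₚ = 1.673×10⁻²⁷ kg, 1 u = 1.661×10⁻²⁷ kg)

v_f ≈ 2.49×10⁶ m/s

B does no work; ΔKE = |q|E d.
½mv_f² = ½mv₀² + |q|Ed = ½(1.673×10⁻²⁷)(7.24×10⁵)² + (1.602×10⁻¹⁹)(3.02×10⁴)(0.982) ≈ 4.385×10⁻¹⁶ J + 4.751×10⁻¹⁵ J ≈ 5.189×10⁻¹⁵ J.
v_f = √(2·5.189×10⁻¹⁵/1.673×10⁻²⁷) ≈ 2.49×10⁶ m/s.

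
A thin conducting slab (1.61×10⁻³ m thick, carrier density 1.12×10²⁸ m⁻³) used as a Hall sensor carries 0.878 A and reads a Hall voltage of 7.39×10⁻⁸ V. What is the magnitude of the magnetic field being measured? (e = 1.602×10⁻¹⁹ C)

B ≈ 0.243 T

From V_H = IB/(n e t), B = V_H n e t / I.
B = (7.39×10⁻⁸)(1.12×10²⁸)(1.602×10⁻¹⁹)(1.61×10⁻³)/0.878 ≈ 0.243 T.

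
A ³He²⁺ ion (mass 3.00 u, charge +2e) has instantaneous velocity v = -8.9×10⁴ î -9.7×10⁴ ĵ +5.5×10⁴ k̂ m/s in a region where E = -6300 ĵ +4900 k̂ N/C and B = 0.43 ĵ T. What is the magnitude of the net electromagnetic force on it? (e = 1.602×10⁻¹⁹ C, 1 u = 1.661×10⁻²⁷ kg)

v×B = (-2.36×10⁴, 0, -3.83×10⁴) N/C.
E + v×B = (-2.36×10⁴, -6300, -3.34×10⁴) N/C.
F = q(E + v×B) = (3.204×10⁻¹⁹ C)·(-2.36×10⁴, -6300, -3.34×10⁴) = (-7.58×10⁻¹⁵, -2.02×10⁻¹⁵, -1.07×10⁻¹⁴) N.
|F| = 1.33×10⁻¹⁴ N.

|F| ≈ 1.33×10⁻¹⁴ N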